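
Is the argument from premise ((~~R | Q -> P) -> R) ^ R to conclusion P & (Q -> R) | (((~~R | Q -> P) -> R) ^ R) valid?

P  Q  R  |  φ  ψ
T  T  T  |  F  T
T  T  F  |  F  F
T  F  T  |  F  T
T  F  F  |  F  T
F  T  T  |  F  F
F  T  F  |  T  T
F  F  T  |  F  F
F  F  F  |  F  F
In every row where φ is true, ψ is also true, so φ ⊨ ψ.

yes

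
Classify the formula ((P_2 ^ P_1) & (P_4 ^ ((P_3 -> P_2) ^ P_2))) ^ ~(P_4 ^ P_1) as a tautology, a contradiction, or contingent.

contingent

P_1 | P_2 | P_3 | P_4 || φ
 F  |  F  |  F  |  F  || T
 F  |  F  |  F  |  T  || F
 F  |  F  |  T  |  F  || T
 F  |  F  |  T  |  T  || F
 F  |  T  |  F  |  F  || T
 F  |  T  |  F  |  T  || T
 F  |  T  |  T  |  F  || T
 F  |  T  |  T  |  T  || T
 T  |  F  |  F  |  F  || T
 T  |  F  |  F  |  T  || T
 T  |  F  |  T  |  F  || F
 T  |  F  |  T  |  T  || F
 T  |  T  |  F  |  F  || F
 T  |  T  |  F  |  T  || T
 T  |  T  |  T  |  F  || F
 T  |  T  |  T  |  T  || T
10 of 16 rows are T, so the formula is contingent.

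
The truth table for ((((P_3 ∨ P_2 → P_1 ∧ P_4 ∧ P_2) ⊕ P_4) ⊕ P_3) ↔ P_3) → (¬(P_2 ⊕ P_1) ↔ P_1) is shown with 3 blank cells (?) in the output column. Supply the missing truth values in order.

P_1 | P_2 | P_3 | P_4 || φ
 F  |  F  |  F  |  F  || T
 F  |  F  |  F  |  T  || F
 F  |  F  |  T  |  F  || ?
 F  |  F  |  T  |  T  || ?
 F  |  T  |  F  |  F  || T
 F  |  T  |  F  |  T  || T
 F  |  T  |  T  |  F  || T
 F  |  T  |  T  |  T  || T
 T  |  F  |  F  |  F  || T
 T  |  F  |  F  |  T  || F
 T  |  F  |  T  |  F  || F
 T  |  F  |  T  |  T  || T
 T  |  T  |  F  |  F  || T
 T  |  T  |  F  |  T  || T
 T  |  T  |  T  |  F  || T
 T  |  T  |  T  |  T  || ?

F, T, T

Row P_1=F, P_2=F, P_3=T, P_4=F: ((((P_3 ∨ P_2 → P_1 ∧ P_4 ∧ P_2) ⊕ P_4) ⊕ P_3) ↔ P_3) = T, (¬(P_2 ⊕ P_1) ↔ P_1) = F, so the formula = F.
Row P_1=F, P_2=F, P_3=T, P_4=T: ((((P_3 ∨ P_2 → P_1 ∧ P_4 ∧ P_2) ⊕ P_4) ⊕ P_3) ↔ P_3) = F, (¬(P_2 ⊕ P_1) ↔ P_1) = F, so the formula = T.
Row P_1=T, P_2=T, P_3=T, P_4=T: ((((P_3 ∨ P_2 → P_1 ∧ P_4 ∧ P_2) ⊕ P_4) ⊕ P_3) ↔ P_3) = T, (¬(P_2 ⊕ P_1) ↔ P_1) = T, so the formula = T.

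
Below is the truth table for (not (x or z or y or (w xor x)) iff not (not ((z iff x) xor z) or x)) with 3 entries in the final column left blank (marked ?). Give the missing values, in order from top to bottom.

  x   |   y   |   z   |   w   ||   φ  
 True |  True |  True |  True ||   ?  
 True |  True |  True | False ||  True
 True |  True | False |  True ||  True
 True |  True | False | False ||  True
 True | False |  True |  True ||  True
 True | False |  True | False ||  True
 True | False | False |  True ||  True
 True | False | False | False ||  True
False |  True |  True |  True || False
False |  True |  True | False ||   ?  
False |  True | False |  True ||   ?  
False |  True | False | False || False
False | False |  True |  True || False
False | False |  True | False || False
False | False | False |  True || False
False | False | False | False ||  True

True, False, False

Row x=True, y=True, z=True, w=True: not (x or z or y or (w xor x)) = False, not (not ((z iff x) xor z) or x) = False, so the formula = True.
Row x=False, y=True, z=True, w=False: not (x or z or y or (w xor x)) = False, not (not ((z iff x) xor z) or x) = True, so the formula = False.
Row x=False, y=True, z=False, w=True: not (x or z or y or (w xor x)) = False, not (not ((z iff x) xor z) or x) = True, so the formula = False.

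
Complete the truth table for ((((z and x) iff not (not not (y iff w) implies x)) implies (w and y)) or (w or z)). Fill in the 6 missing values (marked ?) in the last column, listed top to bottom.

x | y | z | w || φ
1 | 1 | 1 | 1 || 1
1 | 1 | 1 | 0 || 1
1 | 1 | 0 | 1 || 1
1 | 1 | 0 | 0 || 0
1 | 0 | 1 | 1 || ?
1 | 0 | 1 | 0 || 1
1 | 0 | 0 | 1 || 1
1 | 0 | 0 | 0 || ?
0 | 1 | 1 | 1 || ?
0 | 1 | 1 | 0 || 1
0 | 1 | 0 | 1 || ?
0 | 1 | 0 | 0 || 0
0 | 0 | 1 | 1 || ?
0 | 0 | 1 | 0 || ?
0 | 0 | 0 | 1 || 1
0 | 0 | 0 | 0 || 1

1, 0, 1, 1, 1, 1

Row x=1, y=0, z=1, w=1: (((z and x) iff not (not not (y iff w) implies x)) implies (w and y)) = 1, (w or z) = 1, so the formula = 1.
Row x=1, y=0, z=0, w=0: (((z and x) iff not (not not (y iff w) implies x)) implies (w and y)) = 0, (w or z) = 0, so the formula = 0.
Row x=0, y=1, z=1, w=1: (((z and x) iff not (not not (y iff w) implies x)) implies (w and y)) = 1, (w or z) = 1, so the formula = 1.
Row x=0, y=1, z=0, w=1: (((z and x) iff not (not not (y iff w) implies x)) implies (w and y)) = 1, (w or z) = 1, so the formula = 1.
Row x=0, y=0, z=1, w=1: (((z and x) iff not (not not (y iff w) implies x)) implies (w and y)) = 0, (w or z) = 1, so the formula = 1.
Row x=0, y=0, z=1, w=0: (((z and x) iff not (not not (y iff w) implies x)) implies (w and y)) = 1, (w or z) = 1, so the formula = 1.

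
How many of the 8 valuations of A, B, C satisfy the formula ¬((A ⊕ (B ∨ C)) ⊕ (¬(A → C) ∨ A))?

A | B | C || (B ∨ C) | (A ⊕ (B ∨ C)) | (A → C) | ¬(A → C) | (¬(A → C) ∨ A) | φ
T | T | T ||    T    |       F       |    T    |    F     |       T        | F
T | T | F ||    T    |       F       |    F    |    T     |       T        | F
T | F | T ||    T    |       F       |    T    |    F     |       T        | F
T | F | F ||    F    |       T       |    F    |    T     |       T        | T
F | T | T ||    T    |       T       |    T    |    F     |       F        | F
F | T | F ||    T    |       T       |    T    |    F     |       F        | F
F | F | T ||    T    |       T       |    T    |    F     |       F        | F
F | F | F ||    F    |       F       |    T    |    F     |       F        | T
The formula is true on 2 of the 8 rows.

2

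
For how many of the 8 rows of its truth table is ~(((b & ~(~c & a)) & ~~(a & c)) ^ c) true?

5

a  b  c  |  φ
T  T  T  |  T
T  T  F  |  T
T  F  T  |  F
T  F  F  |  T
F  T  T  |  F
F  T  F  |  T
F  F  T  |  F
F  F  F  |  T
The formula is true on 5 of the 8 rows.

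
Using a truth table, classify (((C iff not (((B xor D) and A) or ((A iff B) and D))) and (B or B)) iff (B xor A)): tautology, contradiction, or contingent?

A | B | C | D | φ
- | - | - | - | -
0 | 0 | 0 | 0 | 1
0 | 0 | 0 | 1 | 1
0 | 0 | 1 | 0 | 1
0 | 0 | 1 | 1 | 1
0 | 1 | 0 | 0 | 0
0 | 1 | 0 | 1 | 0
0 | 1 | 1 | 0 | 1
0 | 1 | 1 | 1 | 1
1 | 0 | 0 | 0 | 0
1 | 0 | 0 | 1 | 0
1 | 0 | 1 | 0 | 0
1 | 0 | 1 | 1 | 0
1 | 1 | 0 | 0 | 0
1 | 1 | 0 | 1 | 0
1 | 1 | 1 | 0 | 1
1 | 1 | 1 | 1 | 1
8 of 16 rows are 1, so the formula is contingent.

contingent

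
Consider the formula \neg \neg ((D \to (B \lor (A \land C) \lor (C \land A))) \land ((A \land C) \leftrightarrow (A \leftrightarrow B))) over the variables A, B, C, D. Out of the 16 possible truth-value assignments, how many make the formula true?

7

A | B | C | D || (A \land C) | (C \land A) | (A \leftrightarrow B) | φ
1 | 1 | 1 | 1 ||      1      |      1      |           1           | 1
1 | 1 | 1 | 0 ||      1      |      1      |           1           | 1
1 | 1 | 0 | 1 ||      0      |      0      |           1           | 0
1 | 1 | 0 | 0 ||      0      |      0      |           1           | 0
1 | 0 | 1 | 1 ||      1      |      1      |           0           | 0
1 | 0 | 1 | 0 ||      1      |      1      |           0           | 0
1 | 0 | 0 | 1 ||      0      |      0      |           0           | 0
1 | 0 | 0 | 0 ||      0      |      0      |           0           | 1
0 | 1 | 1 | 1 ||      0      |      0      |           0           | 1
0 | 1 | 1 | 0 ||      0      |      0      |           0           | 1
0 | 1 | 0 | 1 ||      0      |      0      |           0           | 1
0 | 1 | 0 | 0 ||      0      |      0      |           0           | 1
0 | 0 | 1 | 1 ||      0      |      0      |           1           | 0
0 | 0 | 1 | 0 ||      0      |      0      |           1           | 0
0 | 0 | 0 | 1 ||      0      |      0      |           1           | 0
0 | 0 | 0 | 0 ||      0      |      0      |           1           | 0
The formula is true on 7 of the 16 rows.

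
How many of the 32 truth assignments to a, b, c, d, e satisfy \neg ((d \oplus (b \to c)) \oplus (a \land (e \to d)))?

14

a  b  c  d  e  |  φ
F  F  F  F  F  |  F
F  F  F  F  T  |  F
F  F  F  T  F  |  T
F  F  F  T  T  |  T
F  F  T  F  F  |  F
F  F  T  F  T  |  F
F  F  T  T  F  |  T
F  F  T  T  T  |  T
F  T  F  F  F  |  T
F  T  F  F  T  |  T
F  T  F  T  F  |  F
F  T  F  T  T  |  F
F  T  T  F  F  |  F
F  T  T  F  T  |  F
F  T  T  T  F  |  T
F  T  T  T  T  |  T
T  F  F  F  F  |  T
T  F  F  F  T  |  F
T  F  F  T  F  |  F
T  F  F  T  T  |  F
T  F  T  F  F  |  T
T  F  T  F  T  |  F
T  F  T  T  F  |  F
T  F  T  T  T  |  F
T  T  F  F  F  |  F
T  T  F  F  T  |  T
T  T  F  T  F  |  T
T  T  F  T  T  |  T
T  T  T  F  F  |  T
T  T  T  F  T  |  F
T  T  T  T  F  |  F
T  T  T  T  T  |  F
The formula is true on 14 of the 32 rows.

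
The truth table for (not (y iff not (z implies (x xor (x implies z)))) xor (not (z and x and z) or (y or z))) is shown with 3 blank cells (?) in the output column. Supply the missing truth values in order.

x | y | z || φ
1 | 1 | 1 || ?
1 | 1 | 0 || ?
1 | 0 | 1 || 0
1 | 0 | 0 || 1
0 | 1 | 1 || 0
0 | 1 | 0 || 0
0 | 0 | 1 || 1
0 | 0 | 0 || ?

1, 0, 1

Row x=1, y=1, z=1: not (y iff not (z implies (x xor (x implies z)))) = 0, (not (z and x and z) or (y or z)) = 1, so the formula = 1.
Row x=1, y=1, z=0: not (y iff not (z implies (x xor (x implies z)))) = 1, (not (z and x and z) or (y or z)) = 1, so the formula = 0.
Row x=0, y=0, z=0: not (y iff not (z implies (x xor (x implies z)))) = 0, (not (z and x and z) or (y or z)) = 1, so the formula = 1.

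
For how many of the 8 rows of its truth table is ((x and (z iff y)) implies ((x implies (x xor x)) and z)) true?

x | y | z | φ
- | - | - | -
F | F | F | T
F | F | T | T
F | T | F | T
F | T | T | T
T | F | F | F
T | F | T | T
T | T | F | T
T | T | T | F
The formula is true on 6 of the 8 rows.

6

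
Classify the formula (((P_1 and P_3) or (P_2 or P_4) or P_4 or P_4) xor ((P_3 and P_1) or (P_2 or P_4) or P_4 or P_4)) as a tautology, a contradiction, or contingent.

contradiction

P_1 | P_2 | P_3 | P_4 | φ
--- | --- | --- | --- | -
 T  |  T  |  T  |  T  | F
 T  |  T  |  T  |  F  | F
 T  |  T  |  F  |  T  | F
 T  |  T  |  F  |  F  | F
 T  |  F  |  T  |  T  | F
 T  |  F  |  T  |  F  | F
 T  |  F  |  F  |  T  | F
 T  |  F  |  F  |  F  | F
 F  |  T  |  T  |  T  | F
 F  |  T  |  T  |  F  | F
 F  |  T  |  F  |  T  | F
 F  |  T  |  F  |  F  | F
 F  |  F  |  T  |  T  | F
 F  |  F  |  T  |  F  | F
 F  |  F  |  F  |  T  | F
 F  |  F  |  F  |  F  | F
Every row is F, so the formula is a contradiction.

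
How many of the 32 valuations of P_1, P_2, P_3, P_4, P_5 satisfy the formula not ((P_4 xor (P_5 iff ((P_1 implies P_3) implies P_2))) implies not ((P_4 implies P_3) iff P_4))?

4

P_1  P_2  P_3  P_4  P_5  |  φ
 T    T    T    T    T   |  F
 T    T    T    T    F   |  T
 T    T    T    F    T   |  F
 T    T    T    F    F   |  F
 T    T    F    T    T   |  F
 T    T    F    T    F   |  F
 T    T    F    F    T   |  F
 T    T    F    F    F   |  F
 T    F    T    T    T   |  T
 T    F    T    T    F   |  F
 T    F    T    F    T   |  F
 T    F    T    F    F   |  F
 T    F    F    T    T   |  F
 T    F    F    T    F   |  F
 T    F    F    F    T   |  F
 T    F    F    F    F   |  F
 F    T    T    T    T   |  F
 F    T    T    T    F   |  T
 F    T    T    F    T   |  F
 F    T    T    F    F   |  F
 F    T    F    T    T   |  F
 F    T    F    T    F   |  F
 F    T    F    F    T   |  F
 F    T    F    F    F   |  F
 F    F    T    T    T   |  T
 F    F    T    T    F   |  F
 F    F    T    F    T   |  F
 F    F    T    F    F   |  F
 F    F    F    T    T   |  F
 F    F    F    T    F   |  F
 F    F    F    F    T   |  F
 F    F    F    F    F   |  F
The formula is true on 4 of the 32 rows.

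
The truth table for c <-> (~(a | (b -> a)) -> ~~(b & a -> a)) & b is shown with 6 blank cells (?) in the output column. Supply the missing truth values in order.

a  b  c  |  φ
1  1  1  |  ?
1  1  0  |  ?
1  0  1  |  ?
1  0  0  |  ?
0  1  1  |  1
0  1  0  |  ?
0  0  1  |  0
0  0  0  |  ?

1, 0, 0, 1, 0, 1

Row a=1, b=1, c=1: ((~(a | (b -> a)) -> ~~(b & a -> a)) & b) = 1, so the formula = 1.
Row a=1, b=1, c=0: ((~(a | (b -> a)) -> ~~(b & a -> a)) & b) = 1, so the formula = 0.
Row a=1, b=0, c=1: ((~(a | (b -> a)) -> ~~(b & a -> a)) & b) = 0, so the formula = 0.
Row a=1, b=0, c=0: ((~(a | (b -> a)) -> ~~(b & a -> a)) & b) = 0, so the formula = 1.
Row a=0, b=1, c=0: ((~(a | (b -> a)) -> ~~(b & a -> a)) & b) = 1, so the formula = 0.
Row a=0, b=0, c=0: ((~(a | (b -> a)) -> ~~(b & a -> a)) & b) = 0, so the formula = 1.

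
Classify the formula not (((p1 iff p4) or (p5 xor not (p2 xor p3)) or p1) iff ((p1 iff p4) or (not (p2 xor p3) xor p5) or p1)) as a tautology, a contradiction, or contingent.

contradiction

p1 | p2 | p3 | p4 | p5 | φ
-- | -- | -- | -- | -- | -
0  | 0  | 0  | 0  | 0  | 0
0  | 0  | 0  | 0  | 1  | 0
0  | 0  | 0  | 1  | 0  | 0
0  | 0  | 0  | 1  | 1  | 0
0  | 0  | 1  | 0  | 0  | 0
0  | 0  | 1  | 0  | 1  | 0
0  | 0  | 1  | 1  | 0  | 0
0  | 0  | 1  | 1  | 1  | 0
0  | 1  | 0  | 0  | 0  | 0
0  | 1  | 0  | 0  | 1  | 0
0  | 1  | 0  | 1  | 0  | 0
0  | 1  | 0  | 1  | 1  | 0
0  | 1  | 1  | 0  | 0  | 0
0  | 1  | 1  | 0  | 1  | 0
0  | 1  | 1  | 1  | 0  | 0
0  | 1  | 1  | 1  | 1  | 0
1  | 0  | 0  | 0  | 0  | 0
1  | 0  | 0  | 0  | 1  | 0
1  | 0  | 0  | 1  | 0  | 0
1  | 0  | 0  | 1  | 1  | 0
1  | 0  | 1  | 0  | 0  | 0
1  | 0  | 1  | 0  | 1  | 0
1  | 0  | 1  | 1  | 0  | 0
1  | 0  | 1  | 1  | 1  | 0
1  | 1  | 0  | 0  | 0  | 0
1  | 1  | 0  | 0  | 1  | 0
1  | 1  | 0  | 1  | 0  | 0
1  | 1  | 0  | 1  | 1  | 0
1  | 1  | 1  | 0  | 0  | 0
1  | 1  | 1  | 0  | 1  | 0
1  | 1  | 1  | 1  | 0  | 0
1  | 1  | 1  | 1  | 1  | 0
Every row is 0, so the formula is a contradiction.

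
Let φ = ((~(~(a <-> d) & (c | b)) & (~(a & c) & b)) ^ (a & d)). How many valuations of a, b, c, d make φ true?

  a   |   b   |   c   |   d   |   φ  
----- | ----- | ----- | ----- | -----
 True |  True |  True |  True |  True
 True |  True |  True | False | False
 True |  True | False |  True | False
 True |  True | False | False | False
 True | False |  True |  True |  True
 True | False |  True | False | False
 True | False | False |  True |  True
 True | False | False | False | False
False |  True |  True |  True | False
False |  True |  True | False |  True
False |  True | False |  True | False
False |  True | False | False |  True
False | False |  True |  True | False
False | False |  True | False | False
False | False | False |  True | False
False | False | False | False | False
The formula is true on 5 of the 16 rows.

5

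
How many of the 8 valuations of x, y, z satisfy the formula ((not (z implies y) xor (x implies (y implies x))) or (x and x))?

x | y | z | (z implies y) | not (z implies y) | (y implies x) | (x implies (y implies x)) | (x and x) | φ
- | - | - | ------------- | ----------------- | ------------- | ------------------------- | --------- | -
1 | 1 | 1 |       1       |         0         |       1       |             1             |     1     | 1
1 | 1 | 0 |       1       |         0         |       1       |             1             |     1     | 1
1 | 0 | 1 |       0       |         1         |       1       |             1             |     1     | 1
1 | 0 | 0 |       1       |         0         |       1       |             1             |     1     | 1
0 | 1 | 1 |       1       |         0         |       0       |             1             |     0     | 1
0 | 1 | 0 |       1       |         0         |       0       |             1             |     0     | 1
0 | 0 | 1 |       0       |         1         |       1       |             1             |     0     | 0
0 | 0 | 0 |       1       |         0         |       1       |             1             |     0     | 1
The formula is true on 7 of the 8 rows.

7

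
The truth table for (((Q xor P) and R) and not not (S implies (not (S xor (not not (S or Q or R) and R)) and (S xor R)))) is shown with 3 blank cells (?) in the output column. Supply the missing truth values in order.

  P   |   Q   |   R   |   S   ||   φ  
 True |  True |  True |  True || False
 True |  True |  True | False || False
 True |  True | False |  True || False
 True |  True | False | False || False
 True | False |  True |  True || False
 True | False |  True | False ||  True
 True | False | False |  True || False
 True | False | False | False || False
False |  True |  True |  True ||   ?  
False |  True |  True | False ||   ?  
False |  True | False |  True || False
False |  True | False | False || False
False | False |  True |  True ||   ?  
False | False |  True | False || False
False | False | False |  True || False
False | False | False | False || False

Row P=False, Q=True, R=True, S=True: ((Q xor P) and R) = True, not not (S implies (not (S xor (not not (S or Q or R) and R)) and (S xor R))) = False, so the formula = False.
Row P=False, Q=True, R=True, S=False: ((Q xor P) and R) = True, not not (S implies (not (S xor (not not (S or Q or R) and R)) and (S xor R))) = True, so the formula = True.
Row P=False, Q=False, R=True, S=True: ((Q xor P) and R) = False, not not (S implies (not (S xor (not not (S or Q or R) and R)) and (S xor R))) = False, so the formula = False.

False, True, False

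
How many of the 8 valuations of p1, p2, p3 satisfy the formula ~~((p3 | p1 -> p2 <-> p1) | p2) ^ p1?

p1  p2  p3     (p3 | p1)  ((p3 | p1) -> p2)  (((p3 | p1) -> p2) <-> p1)  φ
0   0   0          0              1                      0               0
0   0   1          1              0                      1               1
0   1   0          0              1                      0               1
0   1   1          1              1                      0               1
1   0   0          1              0                      0               1
1   0   1          1              0                      0               1
1   1   0          1              1                      1               0
1   1   1          1              1                      1               0
The formula is true on 5 of the 8 rows.

5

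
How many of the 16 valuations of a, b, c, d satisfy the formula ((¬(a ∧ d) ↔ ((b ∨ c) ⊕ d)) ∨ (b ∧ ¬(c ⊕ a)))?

11

a | b | c | d | φ
- | - | - | - | -
T | T | T | T | T
T | T | T | F | T
T | T | F | T | T
T | T | F | F | T
T | F | T | T | T
T | F | T | F | T
T | F | F | T | F
T | F | F | F | F
F | T | T | T | F
F | T | T | F | T
F | T | F | T | T
F | T | F | F | T
F | F | T | T | F
F | F | T | F | T
F | F | F | T | T
F | F | F | F | F
The formula is true on 11 of the 16 rows.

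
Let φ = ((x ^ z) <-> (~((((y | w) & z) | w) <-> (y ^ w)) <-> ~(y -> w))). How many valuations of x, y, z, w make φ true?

8

x | y | z | w || φ
F | F | F | F || F
F | F | F | T || F
F | F | T | F || T
F | F | T | T || T
F | T | F | F || F
F | T | F | T || T
F | T | T | F || F
F | T | T | T || F
T | F | F | F || T
T | F | F | T || T
T | F | T | F || F
T | F | T | T || F
T | T | F | F || T
T | T | F | T || F
T | T | T | F || T
T | T | T | T || T
The formula is true on 8 of the 16 rows.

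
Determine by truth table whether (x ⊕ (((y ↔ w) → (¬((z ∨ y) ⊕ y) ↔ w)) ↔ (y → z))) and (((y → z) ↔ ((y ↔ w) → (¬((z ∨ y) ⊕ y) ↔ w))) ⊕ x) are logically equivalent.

x | y | z | w || φ | ψ
T | T | T | T || F | F
T | T | T | F || F | F
T | T | F | T || T | T
T | T | F | F || T | T
T | F | T | T || F | F
T | F | T | F || F | F
T | F | F | T || F | F
T | F | F | F || T | T
F | T | T | T || T | T
F | T | T | F || T | T
F | T | F | T || F | F
F | T | F | F || F | F
F | F | T | T || T | T
F | F | T | F || T | T
F | F | F | T || T | T
F | F | F | F || F | F
The columns for φ and ψ agree on every row, so they are logically equivalent.

equivalent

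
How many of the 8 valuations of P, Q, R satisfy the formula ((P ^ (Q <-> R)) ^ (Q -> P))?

P | Q | R | (Q <-> R) | (P ^ (Q <-> R)) | (Q -> P) | ((P ^ (Q <-> R)) ^ (Q -> P))
- | - | - | --------- | --------------- | -------- | ----------------------------
T | T | T |     T     |        F        |    T     |              T              
T | T | F |     F     |        T        |    T     |              F              
T | F | T |     F     |        T        |    T     |              F              
T | F | F |     T     |        F        |    T     |              T              
F | T | T |     T     |        T        |    F     |              T              
F | T | F |     F     |        F        |    F     |              F              
F | F | T |     F     |        F        |    T     |              T              
F | F | F |     T     |        T        |    T     |              F              
The formula is true on 4 of the 8 rows.

4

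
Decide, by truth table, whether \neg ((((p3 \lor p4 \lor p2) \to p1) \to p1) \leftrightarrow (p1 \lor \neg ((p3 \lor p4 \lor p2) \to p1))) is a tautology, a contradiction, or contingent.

  p1  |   p2  |   p3  |   p4  ||   φ  
 True |  True |  True |  True || False
 True |  True |  True | False || False
 True |  True | False |  True || False
 True |  True | False | False || False
 True | False |  True |  True || False
 True | False |  True | False || False
 True | False | False |  True || False
 True | False | False | False || False
False |  True |  True |  True || False
False |  True |  True | False || False
False |  True | False |  True || False
False |  True | False | False || False
False | False |  True |  True || False
False | False |  True | False || False
False | False | False |  True || False
False | False | False | False || False
Every row is False, so the formula is a contradiction.

contradiction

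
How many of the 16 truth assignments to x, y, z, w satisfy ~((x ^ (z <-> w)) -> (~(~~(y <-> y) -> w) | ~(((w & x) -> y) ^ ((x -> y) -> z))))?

x | y | z | w || (z <-> w) | (x ^ (z <-> w)) | (y <-> y) | ~(y <-> y) | ~~(y <-> y) | (~~(y <-> y) -> w) | ~(~~(y <-> y) -> w) | (w & x) | ((w & x) -> y) | (x -> y) | ((x -> y) -> z) | φ
T | T | T | T ||     T     |        F        |     T     |     F      |      T      |         T          |          F          |    T    |       T        |    T     |        T        | F
T | T | T | F ||     F     |        T        |     T     |     F      |      T      |         F          |          T          |    F    |       T        |    T     |        T        | F
T | T | F | T ||     F     |        T        |     T     |     F      |      T      |         T          |          F          |    T    |       T        |    T     |        F        | T
T | T | F | F ||     T     |        F        |     T     |     F      |      T      |         F          |          T          |    F    |       T        |    T     |        F        | F
T | F | T | T ||     T     |        F        |     T     |     F      |      T      |         T          |          F          |    T    |       F        |    F     |        T        | F
T | F | T | F ||     F     |        T        |     T     |     F      |      T      |         F          |          T          |    F    |       T        |    F     |        T        | F
T | F | F | T ||     F     |        T        |     T     |     F      |      T      |         T          |          F          |    T    |       F        |    F     |        T        | T
T | F | F | F ||     T     |        F        |     T     |     F      |      T      |         F          |          T          |    F    |       T        |    F     |        T        | F
F | T | T | T ||     T     |        T        |     T     |     F      |      T      |         T          |          F          |    F    |       T        |    T     |        T        | F
F | T | T | F ||     F     |        F        |     T     |     F      |      T      |         F          |          T          |    F    |       T        |    T     |        T        | F
F | T | F | T ||     F     |        F        |     T     |     F      |      T      |         T          |          F          |    F    |       T        |    T     |        F        | F
F | T | F | F ||     T     |        T        |     T     |     F      |      T      |         F          |          T          |    F    |       T        |    T     |        F        | F
F | F | T | T ||     T     |        T        |     T     |     F      |      T      |         T          |          F          |    F    |       T        |    T     |        T        | F
F | F | T | F ||     F     |        F        |     T     |     F      |      T      |         F          |          T          |    F    |       T        |    T     |        T        | F
F | F | F | T ||     F     |        F        |     T     |     F      |      T      |         T          |          F          |    F    |       T        |    T     |        F        | F
F | F | F | F ||     T     |        T        |     T     |     F      |      T      |         F          |          T          |    F    |       T        |    T     |        F        | F
The formula is true on 2 of the 16 rows.

2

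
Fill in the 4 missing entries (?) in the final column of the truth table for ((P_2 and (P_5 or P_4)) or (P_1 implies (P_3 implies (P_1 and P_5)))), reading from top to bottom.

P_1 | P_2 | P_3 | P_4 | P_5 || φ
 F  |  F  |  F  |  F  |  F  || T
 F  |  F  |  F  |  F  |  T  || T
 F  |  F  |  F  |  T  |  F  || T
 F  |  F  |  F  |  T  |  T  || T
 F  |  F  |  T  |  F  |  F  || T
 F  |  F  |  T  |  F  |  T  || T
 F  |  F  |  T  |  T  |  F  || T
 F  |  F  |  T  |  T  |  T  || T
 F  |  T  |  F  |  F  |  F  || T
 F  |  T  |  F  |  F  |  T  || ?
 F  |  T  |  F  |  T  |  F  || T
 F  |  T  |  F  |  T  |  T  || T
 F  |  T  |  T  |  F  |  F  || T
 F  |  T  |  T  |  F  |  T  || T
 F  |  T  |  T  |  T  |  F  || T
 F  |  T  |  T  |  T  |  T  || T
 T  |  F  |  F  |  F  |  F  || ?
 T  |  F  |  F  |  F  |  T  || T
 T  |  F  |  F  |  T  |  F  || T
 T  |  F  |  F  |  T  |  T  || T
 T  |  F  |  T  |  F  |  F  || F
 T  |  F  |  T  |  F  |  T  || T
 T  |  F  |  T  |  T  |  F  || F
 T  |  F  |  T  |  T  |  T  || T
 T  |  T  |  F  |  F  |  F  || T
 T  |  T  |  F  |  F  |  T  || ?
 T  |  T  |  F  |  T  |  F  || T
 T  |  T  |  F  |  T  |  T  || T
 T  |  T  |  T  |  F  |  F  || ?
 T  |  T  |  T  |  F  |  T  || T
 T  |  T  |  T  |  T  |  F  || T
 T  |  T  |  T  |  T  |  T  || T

T, T, T, F

Row P_1=F, P_2=T, P_3=F, P_4=F, P_5=T: (P_2 and (P_5 or P_4)) = T, (P_1 implies (P_3 implies (P_1 and P_5))) = T, so the formula = T.
Row P_1=T, P_2=F, P_3=F, P_4=F, P_5=F: (P_2 and (P_5 or P_4)) = F, (P_1 implies (P_3 implies (P_1 and P_5))) = T, so the formula = T.
Row P_1=T, P_2=T, P_3=F, P_4=F, P_5=T: (P_2 and (P_5 or P_4)) = T, (P_1 implies (P_3 implies (P_1 and P_5))) = T, so the formula = T.
Row P_1=T, P_2=T, P_3=T, P_4=F, P_5=F: (P_2 and (P_5 or P_4)) = F, (P_1 implies (P_3 implies (P_1 and P_5))) = F, so the formula = F.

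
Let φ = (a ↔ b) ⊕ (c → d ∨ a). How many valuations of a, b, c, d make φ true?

a | b | c | d || ((a ↔ b) ⊕ (c → (d ∨ a)))
1 | 1 | 1 | 1 ||             0            
1 | 1 | 1 | 0 ||             0            
1 | 1 | 0 | 1 ||             0            
1 | 1 | 0 | 0 ||             0            
1 | 0 | 1 | 1 ||             1            
1 | 0 | 1 | 0 ||             1            
1 | 0 | 0 | 1 ||             1            
1 | 0 | 0 | 0 ||             1            
0 | 1 | 1 | 1 ||             1            
0 | 1 | 1 | 0 ||             0            
0 | 1 | 0 | 1 ||             1            
0 | 1 | 0 | 0 ||             1            
0 | 0 | 1 | 1 ||             0            
0 | 0 | 1 | 0 ||             1            
0 | 0 | 0 | 1 ||             0            
0 | 0 | 0 | 0 ||             0            
The formula is true on 8 of the 16 rows.

8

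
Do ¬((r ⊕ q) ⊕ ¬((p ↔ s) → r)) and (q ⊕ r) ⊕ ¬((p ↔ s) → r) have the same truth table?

not equivalent

p | q | r | s | φ | ψ
- | - | - | - | - | -
0 | 0 | 0 | 0 | 0 | 1
0 | 0 | 0 | 1 | 1 | 0
0 | 0 | 1 | 0 | 0 | 1
0 | 0 | 1 | 1 | 0 | 1
0 | 1 | 0 | 0 | 1 | 0
0 | 1 | 0 | 1 | 0 | 1
0 | 1 | 1 | 0 | 1 | 0
0 | 1 | 1 | 1 | 1 | 0
1 | 0 | 0 | 0 | 1 | 0
1 | 0 | 0 | 1 | 0 | 1
1 | 0 | 1 | 0 | 0 | 1
1 | 0 | 1 | 1 | 0 | 1
1 | 1 | 0 | 0 | 0 | 1
1 | 1 | 0 | 1 | 1 | 0
1 | 1 | 1 | 0 | 1 | 0
1 | 1 | 1 | 1 | 1 | 0
The columns differ at p=0, q=0, r=0, s=0 (φ=0, ψ=1), so they are not equivalent.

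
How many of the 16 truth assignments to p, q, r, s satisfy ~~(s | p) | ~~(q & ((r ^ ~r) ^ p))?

p  q  r  s     (s | p)  ~(s | p)  ~~(s | p)  ~r  (r ^ ~r)  ((r ^ ~r) ^ p)  (q & ((r ^ ~r) ^ p))  ~(q & ((r ^ ~r) ^ p))  ~~(q & ((r ^ ~r) ^ p))  φ
F  F  F  F        F        T          F      T      T            T                  F                      T                      F             F
F  F  F  T        T        F          T      T      T            T                  F                      T                      F             T
F  F  T  F        F        T          F      F      T            T                  F                      T                      F             F
F  F  T  T        T        F          T      F      T            T                  F                      T                      F             T
F  T  F  F        F        T          F      T      T            T                  T                      F                      T             T
F  T  F  T        T        F          T      T      T            T                  T                      F                      T             T
F  T  T  F        F        T          F      F      T            T                  T                      F                      T             T
F  T  T  T        T        F          T      F      T            T                  T                      F                      T             T
T  F  F  F        T        F          T      T      T            F                  F                      T                      F             T
T  F  F  T        T        F          T      T      T            F                  F                      T                      F             T
T  F  T  F        T        F          T      F      T            F                  F                      T                      F             T
T  F  T  T        T        F          T      F      T            F                  F                      T                      F             T
T  T  F  F        T        F          T      T      T            F                  F                      T                      F             T
T  T  F  T        T        F          T      T      T            F                  F                      T                      F             T
T  T  T  F        T        F          T      F      T            F                  F                      T                      F             T
T  T  T  T        T        F          T      F      T            F                  F                      T                      F             T
The formula is true on 14 of the 16 rows.

14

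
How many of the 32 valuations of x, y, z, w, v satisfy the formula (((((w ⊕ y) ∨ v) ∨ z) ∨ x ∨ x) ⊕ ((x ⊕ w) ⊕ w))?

14

x | y | z | w | v | φ
- | - | - | - | - | -
0 | 0 | 0 | 0 | 0 | 0
0 | 0 | 0 | 0 | 1 | 1
0 | 0 | 0 | 1 | 0 | 1
0 | 0 | 0 | 1 | 1 | 1
0 | 0 | 1 | 0 | 0 | 1
0 | 0 | 1 | 0 | 1 | 1
0 | 0 | 1 | 1 | 0 | 1
0 | 0 | 1 | 1 | 1 | 1
0 | 1 | 0 | 0 | 0 | 1
0 | 1 | 0 | 0 | 1 | 1
0 | 1 | 0 | 1 | 0 | 0
0 | 1 | 0 | 1 | 1 | 1
0 | 1 | 1 | 0 | 0 | 1
0 | 1 | 1 | 0 | 1 | 1
0 | 1 | 1 | 1 | 0 | 1
0 | 1 | 1 | 1 | 1 | 1
1 | 0 | 0 | 0 | 0 | 0
1 | 0 | 0 | 0 | 1 | 0
1 | 0 | 0 | 1 | 0 | 0
1 | 0 | 0 | 1 | 1 | 0
1 | 0 | 1 | 0 | 0 | 0
1 | 0 | 1 | 0 | 1 | 0
1 | 0 | 1 | 1 | 0 | 0
1 | 0 | 1 | 1 | 1 | 0
1 | 1 | 0 | 0 | 0 | 0
1 | 1 | 0 | 0 | 1 | 0
1 | 1 | 0 | 1 | 0 | 0
1 | 1 | 0 | 1 | 1 | 0
1 | 1 | 1 | 0 | 0 | 0
1 | 1 | 1 | 0 | 1 | 0
1 | 1 | 1 | 1 | 0 | 0
1 | 1 | 1 | 1 | 1 | 0
The formula is true on 14 of the 32 rows.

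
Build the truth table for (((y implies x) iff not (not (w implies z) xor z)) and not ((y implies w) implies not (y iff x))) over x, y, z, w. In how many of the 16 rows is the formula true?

1

x  y  z  w  |  φ
F  F  F  F  |  T
F  F  F  T  |  F
F  F  T  F  |  F
F  F  T  T  |  F
F  T  F  F  |  F
F  T  F  T  |  F
F  T  T  F  |  F
F  T  T  T  |  F
T  F  F  F  |  F
T  F  F  T  |  F
T  F  T  F  |  F
T  F  T  T  |  F
T  T  F  F  |  F
T  T  F  T  |  F
T  T  T  F  |  F
T  T  T  T  |  F
The formula is true on 1 of the 16 rows.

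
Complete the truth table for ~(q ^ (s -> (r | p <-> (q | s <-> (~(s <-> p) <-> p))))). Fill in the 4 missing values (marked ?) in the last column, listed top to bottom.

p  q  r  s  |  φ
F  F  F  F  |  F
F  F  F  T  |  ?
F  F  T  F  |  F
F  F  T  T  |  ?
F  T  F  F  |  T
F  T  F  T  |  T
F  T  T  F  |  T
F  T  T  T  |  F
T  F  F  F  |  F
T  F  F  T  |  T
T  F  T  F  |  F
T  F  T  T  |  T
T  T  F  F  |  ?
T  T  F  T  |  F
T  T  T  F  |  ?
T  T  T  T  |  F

Row p=F, q=F, r=F, s=T: (s -> (r | p <-> (q | s <-> (~(s <-> p) <-> p)))) = T, (q ^ (s -> (r | p <-> (q | s <-> (~(s <-> p) <-> p))))) = T, so the formula = F.
Row p=F, q=F, r=T, s=T: (s -> (r | p <-> (q | s <-> (~(s <-> p) <-> p)))) = F, (q ^ (s -> (r | p <-> (q | s <-> (~(s <-> p) <-> p))))) = F, so the formula = T.
Row p=T, q=T, r=F, s=F: (s -> (r | p <-> (q | s <-> (~(s <-> p) <-> p)))) = T, (q ^ (s -> (r | p <-> (q | s <-> (~(s <-> p) <-> p))))) = F, so the formula = T.
Row p=T, q=T, r=T, s=F: (s -> (r | p <-> (q | s <-> (~(s <-> p) <-> p)))) = T, (q ^ (s -> (r | p <-> (q | s <-> (~(s <-> p) <-> p))))) = F, so the formula = T.

F, T, T, T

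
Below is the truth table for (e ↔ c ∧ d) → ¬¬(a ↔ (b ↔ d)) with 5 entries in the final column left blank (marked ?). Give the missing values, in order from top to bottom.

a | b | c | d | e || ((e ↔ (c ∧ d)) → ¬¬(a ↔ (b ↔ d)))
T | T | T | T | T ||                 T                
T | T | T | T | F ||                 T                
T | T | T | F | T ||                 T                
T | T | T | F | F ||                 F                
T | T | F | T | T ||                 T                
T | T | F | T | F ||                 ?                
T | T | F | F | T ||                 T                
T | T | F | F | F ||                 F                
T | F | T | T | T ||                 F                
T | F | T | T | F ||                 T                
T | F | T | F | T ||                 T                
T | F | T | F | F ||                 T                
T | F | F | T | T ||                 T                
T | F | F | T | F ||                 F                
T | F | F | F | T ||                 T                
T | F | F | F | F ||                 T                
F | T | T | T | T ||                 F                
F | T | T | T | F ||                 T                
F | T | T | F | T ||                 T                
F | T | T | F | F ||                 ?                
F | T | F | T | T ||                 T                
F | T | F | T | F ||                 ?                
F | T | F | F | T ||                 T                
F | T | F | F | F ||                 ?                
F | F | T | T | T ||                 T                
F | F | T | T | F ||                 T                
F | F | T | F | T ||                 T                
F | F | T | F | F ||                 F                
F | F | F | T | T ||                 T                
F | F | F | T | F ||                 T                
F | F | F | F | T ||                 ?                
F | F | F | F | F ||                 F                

T, T, F, T, T

Row a=T, b=T, c=F, d=T, e=F: (e ↔ c ∧ d) = T, ¬¬(a ↔ (b ↔ d)) = T, so ((e ↔ (c ∧ d)) → ¬¬(a ↔ (b ↔ d))) = T.
Row a=F, b=T, c=T, d=F, e=F: (e ↔ c ∧ d) = T, ¬¬(a ↔ (b ↔ d)) = T, so ((e ↔ (c ∧ d)) → ¬¬(a ↔ (b ↔ d))) = T.
Row a=F, b=T, c=F, d=T, e=F: (e ↔ c ∧ d) = T, ¬¬(a ↔ (b ↔ d)) = F, so ((e ↔ (c ∧ d)) → ¬¬(a ↔ (b ↔ d))) = F.
Row a=F, b=T, c=F, d=F, e=F: (e ↔ c ∧ d) = T, ¬¬(a ↔ (b ↔ d)) = T, so ((e ↔ (c ∧ d)) → ¬¬(a ↔ (b ↔ d))) = T.
Row a=F, b=F, c=F, d=F, e=T: (e ↔ c ∧ d) = F, ¬¬(a ↔ (b ↔ d)) = F, so ((e ↔ (c ∧ d)) → ¬¬(a ↔ (b ↔ d))) = T.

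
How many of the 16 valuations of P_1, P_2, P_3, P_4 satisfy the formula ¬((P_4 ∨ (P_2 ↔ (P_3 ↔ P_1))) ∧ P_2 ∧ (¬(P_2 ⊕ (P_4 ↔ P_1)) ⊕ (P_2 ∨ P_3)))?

13

P_1 | P_2 | P_3 | P_4 | φ
--- | --- | --- | --- | -
 T  |  T  |  T  |  T  | T
 T  |  T  |  T  |  F  | F
 T  |  T  |  F  |  T  | T
 T  |  T  |  F  |  F  | T
 T  |  F  |  T  |  T  | T
 T  |  F  |  T  |  F  | T
 T  |  F  |  F  |  T  | T
 T  |  F  |  F  |  F  | T
 F  |  T  |  T  |  T  | F
 F  |  T  |  T  |  F  | T
 F  |  T  |  F  |  T  | F
 F  |  T  |  F  |  F  | T
 F  |  F  |  T  |  T  | T
 F  |  F  |  T  |  F  | T
 F  |  F  |  F  |  T  | T
 F  |  F  |  F  |  F  | T
The formula is true on 13 of the 16 rows.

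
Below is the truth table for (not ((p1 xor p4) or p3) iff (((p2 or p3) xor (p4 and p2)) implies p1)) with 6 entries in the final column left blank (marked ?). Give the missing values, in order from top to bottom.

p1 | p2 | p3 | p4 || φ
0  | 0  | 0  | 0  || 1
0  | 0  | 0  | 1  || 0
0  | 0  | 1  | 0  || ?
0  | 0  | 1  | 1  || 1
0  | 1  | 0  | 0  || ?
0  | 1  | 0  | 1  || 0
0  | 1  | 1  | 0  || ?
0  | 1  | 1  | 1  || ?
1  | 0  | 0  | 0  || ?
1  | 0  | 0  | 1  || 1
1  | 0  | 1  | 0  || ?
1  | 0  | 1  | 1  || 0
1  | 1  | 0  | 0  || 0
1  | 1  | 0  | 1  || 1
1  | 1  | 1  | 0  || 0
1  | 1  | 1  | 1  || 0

Row p1=0, p2=0, p3=1, p4=0: not ((p1 xor p4) or p3) = 0, (((p2 or p3) xor (p4 and p2)) implies p1) = 0, so the formula = 1.
Row p1=0, p2=1, p3=0, p4=0: not ((p1 xor p4) or p3) = 1, (((p2 or p3) xor (p4 and p2)) implies p1) = 0, so the formula = 0.
Row p1=0, p2=1, p3=1, p4=0: not ((p1 xor p4) or p3) = 0, (((p2 or p3) xor (p4 and p2)) implies p1) = 0, so the formula = 1.
Row p1=0, p2=1, p3=1, p4=1: not ((p1 xor p4) or p3) = 0, (((p2 or p3) xor (p4 and p2)) implies p1) = 1, so the formula = 0.
Row p1=1, p2=0, p3=0, p4=0: not ((p1 xor p4) or p3) = 0, (((p2 or p3) xor (p4 and p2)) implies p1) = 1, so the formula = 0.
Row p1=1, p2=0, p3=1, p4=0: not ((p1 xor p4) or p3) = 0, (((p2 or p3) xor (p4 and p2)) implies p1) = 1, so the formula = 0.

1, 0, 1, 0, 0, 0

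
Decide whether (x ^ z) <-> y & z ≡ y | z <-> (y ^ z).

not equivalent

x | y | z || φ | ψ
F | F | F || T | T
F | F | T || F | T
F | T | F || T | T
F | T | T || T | F
T | F | F || F | T
T | F | T || T | T
T | T | F || F | T
T | T | T || F | F
The columns differ at x=F, y=F, z=T (φ=F, ψ=T), so they are not equivalent.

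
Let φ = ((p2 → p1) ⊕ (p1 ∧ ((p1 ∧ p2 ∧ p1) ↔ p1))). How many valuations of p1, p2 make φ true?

p1 | p2 | (p2 → p1) | (p1 ∧ p2 ∧ p1) | ((p1 ∧ p2 ∧ p1) ↔ p1) | (p1 ∧ ((p1 ∧ p2 ∧ p1) ↔ p1)) | φ
-- | -- | --------- | -------------- | --------------------- | ---------------------------- | -
F  | F  |     T     |       F        |           T           |              F               | T
F  | T  |     F     |       F        |           T           |              F               | F
T  | F  |     T     |       F        |           F           |              F               | T
T  | T  |     T     |       T        |           T           |              T               | F
The formula is true on 2 of the 4 rows.

2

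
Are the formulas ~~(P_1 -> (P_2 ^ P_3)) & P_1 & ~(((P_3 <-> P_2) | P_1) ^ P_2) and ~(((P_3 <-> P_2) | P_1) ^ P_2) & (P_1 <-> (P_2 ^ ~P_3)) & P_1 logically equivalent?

P_1 | P_2 | P_3 | φ | ψ
--- | --- | --- | - | -
 1  |  1  |  1  | 0 | 1
 1  |  1  |  0  | 1 | 0
 1  |  0  |  1  | 0 | 0
 1  |  0  |  0  | 0 | 0
 0  |  1  |  1  | 0 | 0
 0  |  1  |  0  | 0 | 0
 0  |  0  |  1  | 0 | 0
 0  |  0  |  0  | 0 | 0
The columns differ at P_1=1, P_2=1, P_3=1 (φ=0, ψ=1), so they are not equivalent.

not equivalent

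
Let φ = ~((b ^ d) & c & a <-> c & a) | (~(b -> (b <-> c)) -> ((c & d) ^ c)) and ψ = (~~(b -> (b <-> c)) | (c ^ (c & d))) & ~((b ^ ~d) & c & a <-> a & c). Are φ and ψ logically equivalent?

a | b | c | d | φ | ψ
- | - | - | - | - | -
T | T | T | T | T | F
T | T | T | F | T | T
T | T | F | T | F | F
T | T | F | F | F | F
T | F | T | T | T | T
T | F | T | F | T | F
T | F | F | T | T | F
T | F | F | F | T | F
F | T | T | T | T | F
F | T | T | F | T | F
F | T | F | T | F | F
F | T | F | F | F | F
F | F | T | T | T | F
F | F | T | F | T | F
F | F | F | T | T | F
F | F | F | F | T | F
The columns differ at a=T, b=T, c=T, d=T (φ=T, ψ=F), so they are not equivalent.

not equivalent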